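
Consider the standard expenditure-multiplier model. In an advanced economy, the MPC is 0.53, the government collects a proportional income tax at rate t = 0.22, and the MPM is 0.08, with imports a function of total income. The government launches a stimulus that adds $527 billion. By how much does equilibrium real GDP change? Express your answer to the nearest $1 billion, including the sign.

+$791 billion

Government-spending multiplier = 1/(1 − c(1−t) + m) = 1/(1 − 0.53×0.78 + 0.08) = 1/0.6666 ≈ 1.5.
ΔY = k × ΔG = (+$527 billion) / 0.6666 ≈ +$791 billion.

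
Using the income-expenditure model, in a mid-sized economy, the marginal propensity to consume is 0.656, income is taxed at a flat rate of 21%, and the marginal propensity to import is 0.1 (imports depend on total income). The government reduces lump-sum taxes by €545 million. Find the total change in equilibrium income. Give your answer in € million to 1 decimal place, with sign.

+€614.5 million

A lump-sum tax change of −€545 million shifts disposable income by +€545 million; first-round consumption changes by −c × ΔT = −0.656 × (−€545 million) = +€357.52 million.
Expenditure multiplier = 1/(1 − c(1−t) + m) = 1/(1 − 0.656×0.79 + 0.1) = 1/0.58176 ≈ 1.719.
The tax multiplier is −c × k ≈ −1.128, so ΔY = k × (−c·ΔT) = (+€357.52 million) / 0.58176 ≈ +€614.5 million.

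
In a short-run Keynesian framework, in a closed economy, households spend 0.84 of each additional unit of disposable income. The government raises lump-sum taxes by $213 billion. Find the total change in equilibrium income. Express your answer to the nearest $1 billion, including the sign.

A lump-sum tax change of +$213 billion shifts disposable income by −$213 billion; first-round consumption changes by −c × ΔT = −0.84 × (+$213 billion) = −$178.92 billion.
Expenditure multiplier = 1/(1 − MPC) = 1/(1 − 0.84) = 1/0.16 = 6.25.
The tax multiplier is −c × k = −5.25, so ΔY = k × (−c·ΔT) = (−$178.92 billion) / 0.16 ≈ −$1,118 billion.

−$1,118 billion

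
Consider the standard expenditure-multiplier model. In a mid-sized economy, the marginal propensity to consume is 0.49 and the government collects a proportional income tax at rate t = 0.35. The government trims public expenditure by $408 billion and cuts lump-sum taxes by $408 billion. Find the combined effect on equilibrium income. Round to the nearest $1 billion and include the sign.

Expenditure multiplier = 1/(1 − c(1−t)) = 1/(1 − 0.49×0.65) = 1/0.6815 ≈ 1.467.
ΔG contributes k·ΔG = (−$408 billion) / 0.6815 ≈ −$598.7 billion.
ΔT of −$408 billion changes first-round spending by −c·ΔT = +$199.92 billion, contributing k·(−c·ΔT) = (+$199.92 billion) / 0.6815 ≈ +$293.4 billion.
Net ΔY = k(ΔG − c·ΔT) = (−$208.08 billion) / 0.6815 ≈ −$305 billion.

−$305 billion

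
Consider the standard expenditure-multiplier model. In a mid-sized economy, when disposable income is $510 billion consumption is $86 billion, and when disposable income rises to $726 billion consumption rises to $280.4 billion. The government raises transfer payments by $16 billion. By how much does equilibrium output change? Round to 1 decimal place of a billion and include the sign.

+$144.0 billion

MPC = ΔC/ΔYd = (280.4 − 86)/(726 − 510) = 194.4/216 = 0.9.
The transfer change shifts disposable income by +$16 billion, so first-round consumption changes by c·ΔTR = 0.9 × (+$16 billion) = +$14.4 billion.
Expenditure multiplier = 1/(1 − MPC) = 1/(1 − 0.9) = 1/0.1 = 10.
The transfer multiplier is c × k = 9, so ΔY = k × (c·ΔTR) = (+$14.4 billion) / 0.1 = +$144 billion.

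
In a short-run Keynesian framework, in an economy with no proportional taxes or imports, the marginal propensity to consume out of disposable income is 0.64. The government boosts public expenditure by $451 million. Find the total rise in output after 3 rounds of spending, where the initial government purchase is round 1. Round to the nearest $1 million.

$924 million

Round 1 adds ΔG = $451 million; each later round is MPC = 0.64 times the previous.
After 3 rounds: 451 + 288.64 + 184.7296 = ΔG·(1 − c^3)/(1 − c) = 451 × (1 − 0.262144)/0.36 ≈ $924 million.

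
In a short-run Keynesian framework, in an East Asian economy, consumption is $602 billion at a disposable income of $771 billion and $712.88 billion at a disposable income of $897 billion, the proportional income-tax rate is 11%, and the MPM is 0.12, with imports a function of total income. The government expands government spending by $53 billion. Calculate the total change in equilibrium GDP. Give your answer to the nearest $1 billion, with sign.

MPC = ΔC/ΔYd = (712.88 − 602)/(897 − 771) = 110.88/126 = 0.88.
Spending multiplier = 1/(1 − c(1−t) + m) = 1/(1 − 0.88×0.89 + 0.12) = 1/0.3368 ≈ 2.969.
ΔY = k × ΔG = (+$53 billion) / 0.3368 ≈ +$157 billion.

+$157 billion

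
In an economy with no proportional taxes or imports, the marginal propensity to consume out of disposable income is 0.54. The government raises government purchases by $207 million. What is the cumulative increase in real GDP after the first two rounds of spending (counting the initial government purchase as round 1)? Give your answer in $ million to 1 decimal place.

Round 1 adds ΔG = $207 million; each later round is MPC = 0.54 times the previous.
After 2 rounds: 207 + 111.78 = ΔG·(1 − c^2)/(1 − c) = 207 × (1 − 0.2916)/0.46 ≈ $318.8 million.

$318.8 million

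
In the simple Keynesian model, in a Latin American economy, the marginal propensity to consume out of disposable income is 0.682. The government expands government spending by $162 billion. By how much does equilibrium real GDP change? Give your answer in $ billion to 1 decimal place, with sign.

+$509.4 billion

Government-spending multiplier = 1/(1 − MPC) = 1/(1 − 0.682) = 1/0.318 ≈ 3.145.
ΔY = k × ΔG = (+$162 billion) / 0.318 ≈ +$509.4 billion.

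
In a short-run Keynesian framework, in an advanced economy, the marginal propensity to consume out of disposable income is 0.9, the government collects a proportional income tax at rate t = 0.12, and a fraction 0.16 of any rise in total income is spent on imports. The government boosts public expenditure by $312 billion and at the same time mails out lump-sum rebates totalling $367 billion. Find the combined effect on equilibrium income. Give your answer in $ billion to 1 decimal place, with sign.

+$1,745.4 billion

Expenditure multiplier = 1/(1 − c(1−t) + m) = 1/(1 − 0.9×0.88 + 0.16) = 1/0.368 ≈ 2.717.
ΔG contributes k·ΔG = (+$312 billion) / 0.368 ≈ +$847.8 billion.
ΔT of −$367 billion changes first-round spending by −c·ΔT = +$330.3 billion, contributing k·(−c·ΔT) = (+$330.3 billion) / 0.368 ≈ +$897.6 billion.
Net ΔY = k(ΔG − c·ΔT) = (+$642.3 billion) / 0.368 ≈ +$1,745.4 billion.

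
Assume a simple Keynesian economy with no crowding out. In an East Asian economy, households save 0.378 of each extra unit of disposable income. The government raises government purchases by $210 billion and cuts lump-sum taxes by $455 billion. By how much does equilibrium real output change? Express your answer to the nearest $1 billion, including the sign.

+$1,304 billion

MPC = 1 − MPS = 1 − 0.378 = 0.622.
Expenditure multiplier = 1/(1 − MPC) = 1/(1 − 0.622) = 1/0.378 ≈ 2.646.
ΔG contributes k·ΔG = (+$210 billion) / 0.378 ≈ +$555.6 billion.
ΔT of −$455 billion changes first-round spending by −c·ΔT = +$283.01 billion, contributing k·(−c·ΔT) = (+$283.01 billion) / 0.378 ≈ +$748.7 billion.
Net ΔY = k(ΔG − c·ΔT) = (+$493.01 billion) / 0.378 ≈ +$1,304 billion.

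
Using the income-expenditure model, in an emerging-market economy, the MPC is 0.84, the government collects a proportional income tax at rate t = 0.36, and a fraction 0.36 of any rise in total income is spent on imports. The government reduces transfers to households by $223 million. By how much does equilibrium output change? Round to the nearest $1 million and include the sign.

The transfer change shifts disposable income by −$223 million, so first-round consumption changes by c·ΔTR = 0.84 × (−$223 million) = −$187.32 million.
Expenditure multiplier = 1/(1 − c(1−t) + m) = 1/(1 − 0.84×0.64 + 0.36) = 1/0.8224 ≈ 1.216.
The transfer multiplier is c × k ≈ 1.021, so ΔY = k × (c·ΔTR) = (−$187.32 million) / 0.8224 ≈ −$228 million.

−$228 million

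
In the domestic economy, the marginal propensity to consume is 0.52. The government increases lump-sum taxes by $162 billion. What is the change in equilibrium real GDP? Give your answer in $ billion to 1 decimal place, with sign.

A lump-sum tax change of +$162 billion shifts disposable income by −$162 billion; first-round consumption changes by −c × ΔT = −0.52 × (+$162 billion) = −$84.24 billion.
Expenditure multiplier = 1/(1 − MPC) = 1/(1 − 0.52) = 1/0.48 ≈ 2.083.
The tax multiplier is −c × k ≈ −1.083, so ΔY = k × (−c·ΔT) = (−$84.24 billion) / 0.48 = −$175.5 billion.

−$175.5 billion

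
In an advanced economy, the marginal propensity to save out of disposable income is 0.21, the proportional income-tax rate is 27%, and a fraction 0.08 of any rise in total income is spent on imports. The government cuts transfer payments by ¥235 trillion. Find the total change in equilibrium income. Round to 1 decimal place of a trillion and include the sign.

−¥368.9 trillion

MPC = 1 − MPS = 1 − 0.21 = 0.79.
The transfer change shifts disposable income by −¥235 trillion, so first-round consumption changes by c·ΔTR = 0.79 × (−¥235 trillion) = −¥185.65 trillion.
Expenditure multiplier = 1/(1 − c(1−t) + m) = 1/(1 − 0.79×0.73 + 0.08) = 1/0.5033 ≈ 1.987.
The transfer multiplier is c × k ≈ 1.57, so ΔY = k × (c·ΔTR) = (−¥185.65 trillion) / 0.5033 ≈ −¥368.9 trillion.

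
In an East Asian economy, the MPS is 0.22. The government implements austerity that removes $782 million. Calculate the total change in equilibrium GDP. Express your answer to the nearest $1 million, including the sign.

−$3,555 million

MPC = 1 − MPS = 1 − 0.22 = 0.78.
Government-spending multiplier = 1/(1 − MPC) = 1/(1 − 0.78) = 1/0.22 ≈ 4.545.
ΔY = k × ΔG = (−$782 million) / 0.22 ≈ −$3,555 million.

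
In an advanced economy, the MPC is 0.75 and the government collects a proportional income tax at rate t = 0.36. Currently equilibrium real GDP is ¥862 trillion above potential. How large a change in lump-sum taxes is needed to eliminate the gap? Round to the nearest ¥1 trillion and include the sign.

Spending multiplier = 1/(1 − c(1−t)) = 1/(1 − 0.75×0.64) = 1/0.52 ≈ 1.923.
Tax multiplier = −c·k = −0.75/0.52 ≈ −1.442. Need ΔY = −¥862 trillion, so ΔT = ΔY/(−c·k) = −(−¥862 trillion) × 0.52 / 0.75 ≈ +¥598 trillion.
The government should raise lump-sum taxes by ¥598 trillion.

+¥598 trillion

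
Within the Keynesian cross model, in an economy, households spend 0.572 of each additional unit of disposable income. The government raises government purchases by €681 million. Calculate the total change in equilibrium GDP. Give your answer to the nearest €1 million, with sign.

Expenditure multiplier = 1/(1 − MPC) = 1/(1 − 0.572) = 1/0.428 ≈ 2.336.
ΔY = k × ΔG = (+€681 million) / 0.428 ≈ +€1,591 million.

+€1,591 million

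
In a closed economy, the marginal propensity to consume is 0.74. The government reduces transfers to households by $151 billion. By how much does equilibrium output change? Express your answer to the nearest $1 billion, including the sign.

The transfer change shifts disposable income by −$151 billion, so first-round consumption changes by c·ΔTR = 0.74 × (−$151 billion) = −$111.74 billion.
Expenditure multiplier = 1/(1 − MPC) = 1/(1 − 0.74) = 1/0.26 ≈ 3.846.
The transfer multiplier is c × k ≈ 2.846, so ΔY = k × (c·ΔTR) = (−$111.74 billion) / 0.26 ≈ −$430 billion.

−$430 billion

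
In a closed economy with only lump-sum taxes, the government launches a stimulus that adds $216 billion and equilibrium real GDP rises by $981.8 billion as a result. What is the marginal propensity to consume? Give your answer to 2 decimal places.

Implied spending multiplier k = ΔY/ΔG = 981.8/216 ≈ 4.5454.
Since k = 1/(1 − MPC), MPC = 1 − 1/k = 1 − ΔG/ΔY = 1 − 216/981.8 ≈ 0.78.

0.78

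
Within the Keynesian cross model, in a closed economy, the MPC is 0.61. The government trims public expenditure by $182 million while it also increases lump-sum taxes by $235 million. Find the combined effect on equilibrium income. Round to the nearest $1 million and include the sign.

Expenditure multiplier = 1/(1 − MPC) = 1/(1 − 0.61) = 1/0.39 ≈ 2.564.
ΔG contributes k·ΔG = (−$182 million) / 0.39 ≈ −$466.7 million.
ΔT of +$235 million changes first-round spending by −c·ΔT = −$143.35 million, contributing k·(−c·ΔT) = (−$143.35 million) / 0.39 ≈ −$367.6 million.
Net ΔY = k(ΔG − c·ΔT) = (−$325.35 million) / 0.39 ≈ −$834 million.

−$834 million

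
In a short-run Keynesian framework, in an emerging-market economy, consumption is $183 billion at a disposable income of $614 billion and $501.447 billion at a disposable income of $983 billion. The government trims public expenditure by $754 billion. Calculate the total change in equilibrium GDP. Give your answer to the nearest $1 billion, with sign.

−$5,504 billion

MPC = ΔC/ΔYd = (501.447 − 183)/(983 − 614) = 318.447/369 = 0.863.
Government-spending multiplier = 1/(1 − MPC) = 1/(1 − 0.863) = 1/0.137 ≈ 7.299.
ΔY = k × ΔG = (−$754 billion) / 0.137 ≈ −$5,504 billion.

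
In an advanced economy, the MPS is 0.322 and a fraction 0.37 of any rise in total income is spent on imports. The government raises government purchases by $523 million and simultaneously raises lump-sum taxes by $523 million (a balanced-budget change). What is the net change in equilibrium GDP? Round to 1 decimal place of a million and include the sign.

MPC = 1 − MPS = 1 − 0.322 = 0.678.
Expenditure multiplier = 1/(1 − c + m) = 1/(1 − 0.678 + 0.37) = 1/0.692 ≈ 1.445.
ΔG contributes k·ΔG = (+$523 million) / 0.692 ≈ +$755.8 million.
ΔT of +$523 million changes first-round spending by −c·ΔT = −$354.594 million, contributing k·(−c·ΔT) = (−$354.594 million) / 0.692 ≈ −$512.4 million.
Net ΔY = k(ΔG − c·ΔT) = (+$168.406 million) / 0.692 ≈ +$243.4 million.

+$243.4 million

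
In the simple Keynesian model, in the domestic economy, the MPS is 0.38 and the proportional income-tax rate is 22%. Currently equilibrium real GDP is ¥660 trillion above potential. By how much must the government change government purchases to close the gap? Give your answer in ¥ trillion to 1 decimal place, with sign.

−¥340.8 trillion

MPC = 1 − MPS = 1 − 0.38 = 0.62.
Spending multiplier = 1/(1 − c(1−t)) = 1/(1 − 0.62×0.78) = 1/0.5164 ≈ 1.936.
Need ΔY = −¥660 trillion, so ΔG = ΔY/k = (−¥660 trillion) × 0.5164 ≈ −¥340.8 trillion.
The government should cut government purchases by ¥340.8 trillion.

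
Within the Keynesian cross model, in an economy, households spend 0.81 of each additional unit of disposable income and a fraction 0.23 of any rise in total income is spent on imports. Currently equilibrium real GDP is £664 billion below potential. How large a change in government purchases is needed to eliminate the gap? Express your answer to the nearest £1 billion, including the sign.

Spending multiplier = 1/(1 − c + m) = 1/(1 − 0.81 + 0.23) = 1/0.42 ≈ 2.381.
Need ΔY = +£664 billion, so ΔG = ΔY/k = (+£664 billion) × 0.42 ≈ +£279 billion.
The government should increase government purchases by £279 billion.

+£279 billion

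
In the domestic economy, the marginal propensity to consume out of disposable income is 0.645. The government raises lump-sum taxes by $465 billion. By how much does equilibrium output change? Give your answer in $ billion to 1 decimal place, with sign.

−$844.9 billion

A lump-sum tax change of +$465 billion shifts disposable income by −$465 billion; first-round consumption changes by −c × ΔT = −0.645 × (+$465 billion) = −$299.925 billion.
Expenditure multiplier = 1/(1 − MPC) = 1/(1 − 0.645) = 1/0.355 ≈ 2.817.
The tax multiplier is −c × k ≈ −1.817, so ΔY = k × (−c·ΔT) = (−$299.925 billion) / 0.355 ≈ −$844.9 billion.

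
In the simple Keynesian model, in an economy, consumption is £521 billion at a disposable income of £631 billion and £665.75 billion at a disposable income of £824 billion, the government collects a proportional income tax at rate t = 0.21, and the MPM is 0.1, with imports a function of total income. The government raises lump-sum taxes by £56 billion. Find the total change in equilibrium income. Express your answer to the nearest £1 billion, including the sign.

−£83 billion

MPC = ΔC/ΔYd = (665.75 − 521)/(824 − 631) = 144.75/193 = 0.75.
A lump-sum tax change of +£56 billion shifts disposable income by −£56 billion; first-round consumption changes by −c × ΔT = −0.75 × (+£56 billion) = −£42 billion.
Expenditure multiplier = 1/(1 − c(1−t) + m) = 1/(1 − 0.75×0.79 + 0.1) = 1/0.5075 ≈ 1.97.
The tax multiplier is −c × k ≈ −1.478, so ΔY = k × (−c·ΔT) = (−£42 billion) / 0.5075 ≈ −£83 billion.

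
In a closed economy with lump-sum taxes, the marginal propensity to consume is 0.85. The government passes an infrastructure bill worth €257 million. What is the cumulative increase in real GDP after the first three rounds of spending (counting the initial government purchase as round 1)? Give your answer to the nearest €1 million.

€661 million

Round 1 adds ΔG = €257 million; each later round is MPC = 0.85 times the previous.
After 3 rounds: 257 + 218.45 + 185.6825 = ΔG·(1 − c^3)/(1 − c) = 257 × (1 − 0.614125)/0.15 ≈ €661 million.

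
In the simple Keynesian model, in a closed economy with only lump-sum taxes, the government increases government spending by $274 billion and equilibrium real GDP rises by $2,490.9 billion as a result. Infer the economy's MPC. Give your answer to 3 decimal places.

0.890

Implied spending multiplier k = ΔY/ΔG = 2,490.9/274 ≈ 9.0909.
Since k = 1/(1 − MPC), MPC = 1 − 1/k = 1 − ΔG/ΔY = 1 − 274/2,490.9 ≈ 0.890.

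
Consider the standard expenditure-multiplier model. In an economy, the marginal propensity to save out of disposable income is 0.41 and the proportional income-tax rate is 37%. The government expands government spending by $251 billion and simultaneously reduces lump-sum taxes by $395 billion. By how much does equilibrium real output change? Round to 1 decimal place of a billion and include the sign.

MPC = 1 − MPS = 1 − 0.41 = 0.59.
Expenditure multiplier = 1/(1 − c(1−t)) = 1/(1 − 0.59×0.63) = 1/0.6283 ≈ 1.592.
ΔG contributes k·ΔG = (+$251 billion) / 0.6283 ≈ +$399.5 billion.
ΔT of −$395 billion changes first-round spending by −c·ΔT = +$233.05 billion, contributing k·(−c·ΔT) = (+$233.05 billion) / 0.6283 ≈ +$370.9 billion.
Net ΔY = k(ΔG − c·ΔT) = (+$484.05 billion) / 0.6283 ≈ +$770.4 billion.

+$770.4 billion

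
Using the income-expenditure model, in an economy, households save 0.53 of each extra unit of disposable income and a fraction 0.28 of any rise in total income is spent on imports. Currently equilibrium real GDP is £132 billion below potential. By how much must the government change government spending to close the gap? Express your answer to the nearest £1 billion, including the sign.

MPC = 1 − MPS = 1 − 0.53 = 0.47.
Spending multiplier = 1/(1 − c + m) = 1/(1 − 0.47 + 0.28) = 1/0.81 ≈ 1.235.
Need ΔY = +£132 billion, so ΔG = ΔY/k = (+£132 billion) × 0.81 ≈ +£107 billion.
The government should increase government spending by £107 billion.

+£107 billion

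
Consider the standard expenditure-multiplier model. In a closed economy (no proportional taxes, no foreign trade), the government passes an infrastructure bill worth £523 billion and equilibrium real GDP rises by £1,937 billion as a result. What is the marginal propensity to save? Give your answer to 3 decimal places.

0.270

Implied spending multiplier k = ΔY/ΔG = 1,937/523 ≈ 3.7036.
Since k = 1/(1 − MPC), MPC = 1 − 1/k = 1 − ΔG/ΔY = 1 − 523/1,937 ≈ 0.730.
MPS = 1 − MPC = 0.270.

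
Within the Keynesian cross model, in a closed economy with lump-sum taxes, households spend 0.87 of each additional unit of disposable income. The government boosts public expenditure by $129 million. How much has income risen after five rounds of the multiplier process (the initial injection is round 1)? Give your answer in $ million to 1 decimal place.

Round 1 adds ΔG = $129 million; each later round is MPC = 0.87 times the previous.
After 5 rounds: 129 + 112.23 + 97.6401 + 84.946887 + 73.90379169 = ΔG·(1 − c^5)/(1 − c) = 129 × (1 − 0.4984209207)/0.13 ≈ $497.7 million.

$497.7 million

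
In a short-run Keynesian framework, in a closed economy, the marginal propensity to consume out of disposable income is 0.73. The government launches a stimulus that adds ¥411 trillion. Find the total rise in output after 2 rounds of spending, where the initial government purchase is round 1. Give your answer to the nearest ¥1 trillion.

¥711 trillion

Round 1 adds ΔG = ¥411 trillion; each later round is MPC = 0.73 times the previous.
After 2 rounds: 411 + 300.03 = ΔG·(1 − c^2)/(1 − c) = 411 × (1 − 0.5329)/0.27 ≈ ¥711 trillion.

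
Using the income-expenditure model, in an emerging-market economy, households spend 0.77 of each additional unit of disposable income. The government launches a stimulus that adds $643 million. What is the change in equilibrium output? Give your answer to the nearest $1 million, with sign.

+$2,796 million

Government-spending multiplier = 1/(1 − MPC) = 1/(1 − 0.77) = 1/0.23 ≈ 4.348.
ΔY = k × ΔG = (+$643 million) / 0.23 ≈ +$2,796 million.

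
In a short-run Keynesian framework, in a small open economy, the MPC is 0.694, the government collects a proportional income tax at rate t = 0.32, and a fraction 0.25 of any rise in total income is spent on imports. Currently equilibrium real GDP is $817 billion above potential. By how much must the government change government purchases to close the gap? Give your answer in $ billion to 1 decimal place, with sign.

−$635.7 billion

Spending multiplier = 1/(1 − c(1−t) + m) = 1/(1 − 0.694×0.68 + 0.25) = 1/0.77808 ≈ 1.285.
Need ΔY = −$817 billion, so ΔG = ΔY/k = (−$817 billion) × 0.77808 ≈ −$635.7 billion.
The government should cut government purchases by $635.7 billion.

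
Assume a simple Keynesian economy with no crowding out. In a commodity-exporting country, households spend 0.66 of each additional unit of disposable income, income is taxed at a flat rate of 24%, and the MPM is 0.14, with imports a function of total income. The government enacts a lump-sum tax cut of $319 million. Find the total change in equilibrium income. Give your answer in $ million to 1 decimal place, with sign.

A lump-sum tax change of −$319 million shifts disposable income by +$319 million; first-round consumption changes by −c × ΔT = −0.66 × (−$319 million) = +$210.54 million.
Expenditure multiplier = 1/(1 − c(1−t) + m) = 1/(1 − 0.66×0.76 + 0.14) = 1/0.6384 ≈ 1.566.
The tax multiplier is −c × k ≈ −1.034, so ΔY = k × (−c·ΔT) = (+$210.54 million) / 0.6384 ≈ +$329.8 million.

+$329.8 million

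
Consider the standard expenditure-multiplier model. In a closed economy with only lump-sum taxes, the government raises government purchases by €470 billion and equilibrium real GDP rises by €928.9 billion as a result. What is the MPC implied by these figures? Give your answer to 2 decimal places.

0.49

Implied spending multiplier k = ΔY/ΔG = 928.9/470 ≈ 1.9764.
Since k = 1/(1 − MPC), MPC = 1 − 1/k = 1 − ΔG/ΔY = 1 − 470/928.9 ≈ 0.49.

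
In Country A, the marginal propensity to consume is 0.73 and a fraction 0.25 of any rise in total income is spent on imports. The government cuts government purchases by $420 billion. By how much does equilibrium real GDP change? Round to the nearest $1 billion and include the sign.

−$808 billion

Government-spending multiplier = 1/(1 − c + m) = 1/(1 − 0.73 + 0.25) = 1/0.52 ≈ 1.923.
ΔY = k × ΔG = (−$420 billion) / 0.52 ≈ −$808 billion.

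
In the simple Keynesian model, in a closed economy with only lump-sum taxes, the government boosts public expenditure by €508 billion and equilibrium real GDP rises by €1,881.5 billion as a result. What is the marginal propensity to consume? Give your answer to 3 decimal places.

0.730

Implied spending multiplier k = ΔY/ΔG = 1,881.5/508 ≈ 3.7037.
Since k = 1/(1 − MPC), MPC = 1 − 1/k = 1 − ΔG/ΔY = 1 − 508/1,881.5 ≈ 0.730.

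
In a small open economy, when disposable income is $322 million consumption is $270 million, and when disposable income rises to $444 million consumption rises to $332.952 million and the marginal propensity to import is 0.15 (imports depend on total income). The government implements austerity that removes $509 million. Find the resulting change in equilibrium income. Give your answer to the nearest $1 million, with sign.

MPC = ΔC/ΔYd = (332.952 − 270)/(444 − 322) = 62.952/122 = 0.516.
Government-spending multiplier = 1/(1 − c + m) = 1/(1 − 0.516 + 0.15) = 1/0.634 ≈ 1.577.
ΔY = k × ΔG = (−$509 million) / 0.634 ≈ −$803 million.

−$803 million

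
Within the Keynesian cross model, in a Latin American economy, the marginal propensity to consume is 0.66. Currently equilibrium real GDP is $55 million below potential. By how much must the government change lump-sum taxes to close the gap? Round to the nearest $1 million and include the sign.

−$28 million

Spending multiplier = 1/(1 − MPC) = 1/(1 − 0.66) = 1/0.34 ≈ 2.941.
Tax multiplier = −c·k = −0.66/0.34 ≈ −1.941. Need ΔY = +$55 million, so ΔT = ΔY/(−c·k) = −(+$55 million) × 0.34 / 0.66 ≈ −$28 million.
The government should cut lump-sum taxes by $28 million.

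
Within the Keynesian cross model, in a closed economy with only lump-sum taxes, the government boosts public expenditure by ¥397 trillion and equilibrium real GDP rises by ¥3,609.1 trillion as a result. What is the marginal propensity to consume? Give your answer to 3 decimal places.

Implied spending multiplier k = ΔY/ΔG = 3,609.1/397 ≈ 9.0909.
Since k = 1/(1 − MPC), MPC = 1 − 1/k = 1 − ΔG/ΔY = 1 − 397/3,609.1 ≈ 0.890.

0.890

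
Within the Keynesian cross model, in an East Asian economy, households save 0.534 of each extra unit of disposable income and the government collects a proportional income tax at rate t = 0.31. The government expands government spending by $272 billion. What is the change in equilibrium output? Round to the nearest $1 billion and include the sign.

+$401 billion

MPC = 1 − MPS = 1 − 0.534 = 0.466.
Spending multiplier = 1/(1 − c(1−t)) = 1/(1 − 0.466×0.69) = 1/0.67846 ≈ 1.474.
ΔY = k × ΔG = (+$272 billion) / 0.67846 ≈ +$401 billion.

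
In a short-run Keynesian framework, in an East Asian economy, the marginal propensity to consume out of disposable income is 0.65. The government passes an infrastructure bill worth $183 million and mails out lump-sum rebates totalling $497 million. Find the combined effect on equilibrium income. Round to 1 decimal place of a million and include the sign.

+$1,445.9 million

Expenditure multiplier = 1/(1 − MPC) = 1/(1 − 0.65) = 1/0.35 ≈ 2.857.
ΔG contributes k·ΔG = (+$183 million) / 0.35 ≈ +$522.9 million.
ΔT of −$497 million changes first-round spending by −c·ΔT = +$323.05 million, contributing k·(−c·ΔT) = (+$323.05 million) / 0.35 = +$923 million.
Net ΔY = k(ΔG − c·ΔT) = (+$506.05 million) / 0.35 ≈ +$1,445.9 million.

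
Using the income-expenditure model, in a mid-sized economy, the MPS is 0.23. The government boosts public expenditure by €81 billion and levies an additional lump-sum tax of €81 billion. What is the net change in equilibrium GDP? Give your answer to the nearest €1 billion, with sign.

MPC = 1 − MPS = 1 − 0.23 = 0.77.
Expenditure multiplier = 1/(1 − MPC) = 1/(1 − 0.77) = 1/0.23 ≈ 4.348.
ΔG contributes k·ΔG = (+€81 billion) / 0.23 ≈ +€352.2 billion.
ΔT of +€81 billion changes first-round spending by −c·ΔT = −€62.37 billion, contributing k·(−c·ΔT) = (−€62.37 billion) / 0.23 ≈ −€271.2 billion.
With ΔG = ΔT and no other leakages, the balanced-budget multiplier is 1, so ΔY = ΔG = +€81 billion.

+€81 billion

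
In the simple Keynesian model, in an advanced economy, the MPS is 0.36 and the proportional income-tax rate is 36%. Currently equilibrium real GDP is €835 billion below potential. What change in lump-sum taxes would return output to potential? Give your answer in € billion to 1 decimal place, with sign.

−€770.3 billion

MPC = 1 − MPS = 1 − 0.36 = 0.64.
Spending multiplier = 1/(1 − c(1−t)) = 1/(1 − 0.64×0.64) = 1/0.5904 ≈ 1.694.
Tax multiplier = −c·k = −0.64/0.5904 ≈ −1.084. Need ΔY = +€835 billion, so ΔT = ΔY/(−c·k) = −(+€835 billion) × 0.5904 / 0.64 ≈ −€770.3 billion.
The government should cut lump-sum taxes by €770.3 billion.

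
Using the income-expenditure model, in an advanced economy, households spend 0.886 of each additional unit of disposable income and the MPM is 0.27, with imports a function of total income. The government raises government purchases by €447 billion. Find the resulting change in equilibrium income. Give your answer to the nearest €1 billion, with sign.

+€1,164 billion

Expenditure multiplier = 1/(1 − c + m) = 1/(1 − 0.886 + 0.27) = 1/0.384 ≈ 2.604.
ΔY = k × ΔG = (+€447 billion) / 0.384 ≈ +€1,164 billion.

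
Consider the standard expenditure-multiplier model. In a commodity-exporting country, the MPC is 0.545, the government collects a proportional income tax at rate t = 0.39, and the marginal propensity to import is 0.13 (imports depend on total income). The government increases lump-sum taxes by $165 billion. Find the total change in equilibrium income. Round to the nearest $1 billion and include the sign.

A lump-sum tax change of +$165 billion shifts disposable income by −$165 billion; first-round consumption changes by −c × ΔT = −0.545 × (+$165 billion) = −$89.925 billion.
Expenditure multiplier = 1/(1 − c(1−t) + m) = 1/(1 − 0.545×0.61 + 0.13) = 1/0.79755 ≈ 1.254.
The tax multiplier is −c × k ≈ −0.683, so ΔY = k × (−c·ΔT) = (−$89.925 billion) / 0.79755 ≈ −$113 billion.

−$113 billion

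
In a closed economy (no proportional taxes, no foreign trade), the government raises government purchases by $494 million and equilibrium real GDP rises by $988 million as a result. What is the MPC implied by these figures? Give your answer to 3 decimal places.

0.500

Implied spending multiplier k = ΔY/ΔG = 988/494 = 2.
Since k = 1/(1 − MPC), MPC = 1 − 1/k = 1 − ΔG/ΔY = 1 − 494/988 = 0.500.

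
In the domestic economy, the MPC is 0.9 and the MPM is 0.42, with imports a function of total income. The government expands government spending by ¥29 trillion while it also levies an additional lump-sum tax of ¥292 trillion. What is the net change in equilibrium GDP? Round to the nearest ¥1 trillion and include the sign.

Expenditure multiplier = 1/(1 − c + m) = 1/(1 − 0.9 + 0.42) = 1/0.52 ≈ 1.923.
ΔG contributes k·ΔG = (+¥29 trillion) / 0.52 ≈ +¥55.8 trillion.
ΔT of +¥292 trillion changes first-round spending by −c·ΔT = −¥262.8 trillion, contributing k·(−c·ΔT) = (−¥262.8 trillion) / 0.52 ≈ −¥505.4 trillion.
Net ΔY = k(ΔG − c·ΔT) = (−¥233.8 trillion) / 0.52 ≈ −¥450 trillion.

−¥450 trillion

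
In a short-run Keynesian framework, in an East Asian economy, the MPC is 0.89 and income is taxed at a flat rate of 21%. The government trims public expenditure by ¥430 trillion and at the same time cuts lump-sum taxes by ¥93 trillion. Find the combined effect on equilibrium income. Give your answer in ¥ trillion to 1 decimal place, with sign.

−¥1,169.5 trillion

Expenditure multiplier = 1/(1 − c(1−t)) = 1/(1 − 0.89×0.79) = 1/0.2969 ≈ 3.368.
ΔG contributes k·ΔG = (−¥430 trillion) / 0.2969 ≈ −¥1,448.3 trillion.
ΔT of −¥93 trillion changes first-round spending by −c·ΔT = +¥82.77 trillion, contributing k·(−c·ΔT) = (+¥82.77 trillion) / 0.2969 ≈ +¥278.8 trillion.
Net ΔY = k(ΔG − c·ΔT) = (−¥347.23 trillion) / 0.2969 ≈ −¥1,169.5 trillion.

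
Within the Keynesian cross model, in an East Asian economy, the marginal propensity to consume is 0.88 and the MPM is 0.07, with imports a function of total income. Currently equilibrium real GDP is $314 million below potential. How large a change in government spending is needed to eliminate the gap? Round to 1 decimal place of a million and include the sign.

Spending multiplier = 1/(1 − c + m) = 1/(1 − 0.88 + 0.07) = 1/0.19 ≈ 5.263.
Need ΔY = +$314 million, so ΔG = ΔY/k = (+$314 million) × 0.19 ≈ +$59.7 million.
The government should increase government spending by $59.7 million.

+$59.7 million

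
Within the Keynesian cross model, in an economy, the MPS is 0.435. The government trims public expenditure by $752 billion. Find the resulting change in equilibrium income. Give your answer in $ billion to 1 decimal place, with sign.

MPC = 1 − MPS = 1 − 0.435 = 0.565.
Government-spending multiplier = 1/(1 − MPC) = 1/(1 − 0.565) = 1/0.435 ≈ 2.299.
ΔY = k × ΔG = (−$752 billion) / 0.435 ≈ −$1,728.7 billion.

−$1,728.7 billion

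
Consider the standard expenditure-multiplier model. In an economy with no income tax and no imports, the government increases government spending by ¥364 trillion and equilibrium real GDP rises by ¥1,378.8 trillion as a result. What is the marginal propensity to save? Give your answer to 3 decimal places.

Implied spending multiplier k = ΔY/ΔG = 1,378.8/364 ≈ 3.7879.
Since k = 1/(1 − MPC), MPC = 1 − 1/k = 1 − ΔG/ΔY = 1 − 364/1,378.8 ≈ 0.736.
MPS = 1 − MPC = 0.264.

0.264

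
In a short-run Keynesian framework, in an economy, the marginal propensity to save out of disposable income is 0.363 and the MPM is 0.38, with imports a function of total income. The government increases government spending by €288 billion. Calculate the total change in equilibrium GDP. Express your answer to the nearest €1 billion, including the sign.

MPC = 1 − MPS = 1 − 0.363 = 0.637.
Government-spending multiplier = 1/(1 − c + m) = 1/(1 − 0.637 + 0.38) = 1/0.743 ≈ 1.346.
ΔY = k × ΔG = (+€288 billion) / 0.743 ≈ +€388 billion.

+€388 billion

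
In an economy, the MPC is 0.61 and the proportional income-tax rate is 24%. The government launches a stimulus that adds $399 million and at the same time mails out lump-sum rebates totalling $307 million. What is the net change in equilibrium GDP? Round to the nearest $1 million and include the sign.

Expenditure multiplier = 1/(1 − c(1−t)) = 1/(1 − 0.61×0.76) = 1/0.5364 ≈ 1.864.
ΔG contributes k·ΔG = (+$399 million) / 0.5364 ≈ +$743.8 million.
ΔT of −$307 million changes first-round spending by −c·ΔT = +$187.27 million, contributing k·(−c·ΔT) = (+$187.27 million) / 0.5364 ≈ +$349.1 million.
Net ΔY = k(ΔG − c·ΔT) = (+$586.27 million) / 0.5364 ≈ +$1,093 million.

+$1,093 million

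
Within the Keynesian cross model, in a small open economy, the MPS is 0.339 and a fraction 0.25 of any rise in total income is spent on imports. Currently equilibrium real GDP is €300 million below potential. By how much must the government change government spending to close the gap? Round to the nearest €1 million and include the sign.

MPC = 1 − MPS = 1 − 0.339 = 0.661.
Spending multiplier = 1/(1 − c + m) = 1/(1 − 0.661 + 0.25) = 1/0.589 ≈ 1.698.
Need ΔY = +€300 million, so ΔG = ΔY/k = (+€300 million) × 0.589 ≈ +€177 million.
The government should increase government spending by €177 million.

+€177 million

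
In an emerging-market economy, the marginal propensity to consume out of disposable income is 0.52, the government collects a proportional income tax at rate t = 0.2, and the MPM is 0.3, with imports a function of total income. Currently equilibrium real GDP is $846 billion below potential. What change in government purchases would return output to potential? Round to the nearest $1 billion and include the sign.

+$748 billion

Spending multiplier = 1/(1 − c(1−t) + m) = 1/(1 − 0.52×0.8 + 0.3) = 1/0.884 ≈ 1.131.
Need ΔY = +$846 billion, so ΔG = ΔY/k = (+$846 billion) × 0.884 ≈ +$748 billion.
The government should increase government purchases by $748 billion.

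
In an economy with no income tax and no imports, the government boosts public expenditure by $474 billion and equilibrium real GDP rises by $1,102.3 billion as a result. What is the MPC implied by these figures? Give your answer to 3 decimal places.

0.570

Implied spending multiplier k = ΔY/ΔG = 1,102.3/474 ≈ 2.3255.
Since k = 1/(1 − MPC), MPC = 1 − 1/k = 1 − ΔG/ΔY = 1 − 474/1,102.3 ≈ 0.570.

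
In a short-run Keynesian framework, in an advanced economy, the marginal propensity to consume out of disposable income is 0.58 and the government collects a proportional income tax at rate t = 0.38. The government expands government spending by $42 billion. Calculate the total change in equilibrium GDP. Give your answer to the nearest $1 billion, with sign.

+$66 billion

Government-spending multiplier = 1/(1 − c(1−t)) = 1/(1 − 0.58×0.62) = 1/0.6404 ≈ 1.562.
ΔY = k × ΔG = (+$42 billion) / 0.6404 ≈ +$66 billion.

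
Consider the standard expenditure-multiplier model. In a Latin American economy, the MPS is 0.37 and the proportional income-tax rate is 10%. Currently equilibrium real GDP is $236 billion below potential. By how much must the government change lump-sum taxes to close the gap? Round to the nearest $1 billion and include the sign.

−$162 billion

MPC = 1 − MPS = 1 − 0.37 = 0.63.
Spending multiplier = 1/(1 − c(1−t)) = 1/(1 − 0.63×0.9) = 1/0.433 ≈ 2.309.
Tax multiplier = −c·k = −0.63/0.433 ≈ −1.455. Need ΔY = +$236 billion, so ΔT = ΔY/(−c·k) = −(+$236 billion) × 0.433 / 0.63 ≈ −$162 billion.
The government should cut lump-sum taxes by $162 billion.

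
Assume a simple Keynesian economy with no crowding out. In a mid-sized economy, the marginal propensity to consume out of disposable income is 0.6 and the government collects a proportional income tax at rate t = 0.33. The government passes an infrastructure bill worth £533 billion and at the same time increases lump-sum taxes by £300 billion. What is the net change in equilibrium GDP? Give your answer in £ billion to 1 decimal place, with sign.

Expenditure multiplier = 1/(1 − c(1−t)) = 1/(1 − 0.6×0.67) = 1/0.598 ≈ 1.672.
ΔG contributes k·ΔG = (+£533 billion) / 0.598 ≈ +£891.3 billion.
ΔT of +£300 billion changes first-round spending by −c·ΔT = −£180 billion, contributing k·(−c·ΔT) = (−£180 billion) / 0.598 ≈ −£301 billion.
Net ΔY = k(ΔG − c·ΔT) = (+£353 billion) / 0.598 ≈ +£590.3 billion.

+£590.3 billion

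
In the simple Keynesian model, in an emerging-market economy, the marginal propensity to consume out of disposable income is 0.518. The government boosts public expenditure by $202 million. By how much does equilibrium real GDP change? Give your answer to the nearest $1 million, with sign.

+$419 million

Spending multiplier = 1/(1 − MPC) = 1/(1 − 0.518) = 1/0.482 ≈ 2.075.
ΔY = k × ΔG = (+$202 million) / 0.482 ≈ +$419 million.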